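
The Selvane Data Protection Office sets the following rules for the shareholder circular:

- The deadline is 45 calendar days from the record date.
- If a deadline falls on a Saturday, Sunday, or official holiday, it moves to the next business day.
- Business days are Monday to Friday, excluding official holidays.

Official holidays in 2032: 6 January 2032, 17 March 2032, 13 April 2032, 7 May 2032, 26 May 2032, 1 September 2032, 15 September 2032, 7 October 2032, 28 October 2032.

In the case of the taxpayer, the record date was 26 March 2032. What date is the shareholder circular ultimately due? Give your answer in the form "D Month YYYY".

10 May 2032

45 calendar days after 26 March 2032 is 10 May 2032.
10 May 2032 falls on a Monday, which is a business day, so no adjustment is needed.
Deadline: 10 May 2032.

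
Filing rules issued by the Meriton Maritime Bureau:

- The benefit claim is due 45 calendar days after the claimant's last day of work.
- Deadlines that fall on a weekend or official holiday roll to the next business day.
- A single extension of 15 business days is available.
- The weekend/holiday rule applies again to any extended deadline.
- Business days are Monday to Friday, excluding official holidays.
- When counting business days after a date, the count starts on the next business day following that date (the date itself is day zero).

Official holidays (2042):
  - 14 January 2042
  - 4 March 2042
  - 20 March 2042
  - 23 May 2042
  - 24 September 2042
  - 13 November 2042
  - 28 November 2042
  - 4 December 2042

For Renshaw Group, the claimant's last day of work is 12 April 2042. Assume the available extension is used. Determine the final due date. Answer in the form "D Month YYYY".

Trigger date 12 April 2042 + 45 calendar days = 27 May 2042.
27 May 2042 falls on a Tuesday, which is a business day, so no adjustment is needed.
Applying the 15-business-day extension: 15 business days after 27 May 2042 is 17 June 2042.
17 June 2042 is a Tuesday and not a listed holiday, so it stands.
The final due date is 17 June 2042.

17 June 2042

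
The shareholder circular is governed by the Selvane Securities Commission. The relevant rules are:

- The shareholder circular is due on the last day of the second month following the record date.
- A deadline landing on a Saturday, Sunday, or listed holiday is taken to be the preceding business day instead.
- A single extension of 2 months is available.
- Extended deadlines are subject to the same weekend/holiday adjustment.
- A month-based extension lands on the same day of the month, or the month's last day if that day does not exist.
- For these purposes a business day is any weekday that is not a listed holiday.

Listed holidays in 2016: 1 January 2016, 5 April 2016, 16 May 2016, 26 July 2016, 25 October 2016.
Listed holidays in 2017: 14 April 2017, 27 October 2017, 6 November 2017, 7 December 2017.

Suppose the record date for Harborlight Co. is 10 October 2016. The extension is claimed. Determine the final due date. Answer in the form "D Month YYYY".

2 months after 10 October 2016 is December 2016; that month ends on 31 December 2016.
31 December 2016 is a Saturday, so it moves to the preceding business day, 30 December 2016 (Friday).
Add 2 months to 30 December 2016: 28 February 2017 (day 30 does not exist in February, so the month's last day is used).
28 February 2017 (Tuesday) is already a business day.
Final deadline: 28 February 2017.

28 February 2017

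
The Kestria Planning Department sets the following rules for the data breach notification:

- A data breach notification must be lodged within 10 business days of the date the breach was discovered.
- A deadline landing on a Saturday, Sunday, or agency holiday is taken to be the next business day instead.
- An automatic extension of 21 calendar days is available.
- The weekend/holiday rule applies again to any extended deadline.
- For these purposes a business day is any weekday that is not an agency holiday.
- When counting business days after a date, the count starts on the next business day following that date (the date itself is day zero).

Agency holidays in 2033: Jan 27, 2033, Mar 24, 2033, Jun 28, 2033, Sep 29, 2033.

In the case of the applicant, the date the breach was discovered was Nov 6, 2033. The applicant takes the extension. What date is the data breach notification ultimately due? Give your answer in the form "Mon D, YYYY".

Starting the day after Nov 6, 2033 and counting 10 business days lands on Nov 18, 2033.
Since Nov 18, 2033 is a Friday and not a holiday, the date is unchanged.
Add the 21 calendar-day extension to Nov 18, 2033: Dec 9, 2033.
Dec 9, 2033 is a Friday and not a listed holiday, so it stands.
The final due date is Dec 9, 2033.

Dec 9, 2033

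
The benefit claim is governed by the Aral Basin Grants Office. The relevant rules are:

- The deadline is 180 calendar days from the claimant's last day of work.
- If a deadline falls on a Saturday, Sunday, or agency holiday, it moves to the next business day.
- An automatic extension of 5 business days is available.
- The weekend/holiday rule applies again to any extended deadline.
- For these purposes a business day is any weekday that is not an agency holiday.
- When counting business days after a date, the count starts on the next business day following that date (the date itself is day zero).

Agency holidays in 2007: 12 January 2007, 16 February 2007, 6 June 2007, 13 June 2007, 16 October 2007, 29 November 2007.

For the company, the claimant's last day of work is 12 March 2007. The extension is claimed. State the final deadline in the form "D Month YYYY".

180 calendar days after 12 March 2007 is 8 September 2007.
8 September 2007 falls on a Saturday. Rolling to the next business day gives 10 September 2007, a Monday.
The 5-business-day extension runs from 10 September 2007 to 17 September 2007.
17 September 2007 falls on a Monday, which is a business day, so no adjustment is needed.
So the filing is due 17 September 2007.

17 September 2007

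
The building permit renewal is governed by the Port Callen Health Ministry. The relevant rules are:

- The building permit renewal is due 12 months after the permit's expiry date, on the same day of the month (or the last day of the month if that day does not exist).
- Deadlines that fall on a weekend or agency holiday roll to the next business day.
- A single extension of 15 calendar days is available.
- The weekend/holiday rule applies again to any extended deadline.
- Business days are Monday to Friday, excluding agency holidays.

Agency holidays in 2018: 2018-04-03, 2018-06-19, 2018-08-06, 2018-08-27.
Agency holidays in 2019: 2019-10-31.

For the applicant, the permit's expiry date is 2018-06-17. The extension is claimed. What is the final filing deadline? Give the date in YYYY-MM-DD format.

12 months from 2018-06-17 is 2019-06-17.
2019-06-17 (Monday) is already a business day.
Add the 15 calendar-day extension to 2019-06-17: 2019-07-02.
2019-07-02 (Tuesday) is already a business day.
Final deadline: 2019-07-02.

2019-07-02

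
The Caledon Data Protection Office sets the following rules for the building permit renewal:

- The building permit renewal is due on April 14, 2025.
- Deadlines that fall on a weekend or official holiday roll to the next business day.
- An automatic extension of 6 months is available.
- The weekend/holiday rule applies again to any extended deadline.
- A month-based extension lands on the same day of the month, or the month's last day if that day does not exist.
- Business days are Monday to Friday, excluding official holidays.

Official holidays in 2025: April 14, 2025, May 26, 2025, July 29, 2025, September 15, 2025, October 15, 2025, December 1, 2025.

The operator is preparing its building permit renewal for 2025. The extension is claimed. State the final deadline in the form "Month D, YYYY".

October 16, 2025

The stated deadline is April 14, 2025.
Because April 14, 2025 is a listed holiday, the deadline becomes April 15, 2025 (Tuesday).
The 6 months extension carries April 15, 2025 to October 15, 2025.
October 15, 2025 is a listed holiday, so it moves to the next business day, October 16, 2025 (Thursday).
Final deadline: October 16, 2025.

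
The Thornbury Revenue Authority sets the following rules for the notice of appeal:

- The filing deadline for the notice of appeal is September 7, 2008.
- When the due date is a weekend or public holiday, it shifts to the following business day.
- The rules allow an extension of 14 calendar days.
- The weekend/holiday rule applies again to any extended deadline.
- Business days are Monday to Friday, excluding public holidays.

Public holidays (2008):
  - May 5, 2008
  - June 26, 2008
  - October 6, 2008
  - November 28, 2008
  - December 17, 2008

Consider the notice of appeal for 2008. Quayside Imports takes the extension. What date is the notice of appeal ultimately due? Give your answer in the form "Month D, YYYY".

September 22, 2008

The statutory due date is September 7, 2008.
Because September 7, 2008 is a Sunday, the deadline becomes September 8, 2008 (Monday).
Applying the 14-calendar-day extension: September 8, 2008 + 14 days = September 22, 2008.
September 22, 2008 (Monday) is already a business day.
The final due date is September 22, 2008.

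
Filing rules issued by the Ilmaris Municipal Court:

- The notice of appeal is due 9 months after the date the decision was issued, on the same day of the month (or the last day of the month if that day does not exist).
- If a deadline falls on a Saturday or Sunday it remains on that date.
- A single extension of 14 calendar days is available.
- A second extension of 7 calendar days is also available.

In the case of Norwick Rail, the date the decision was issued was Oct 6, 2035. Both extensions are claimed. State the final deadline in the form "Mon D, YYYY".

9 months from Oct 6, 2035 is Jul 6, 2036.
No adjustment is made for weekends or holidays, so Jul 6, 2036 stands.
With the 14-day extension, Jul 6, 2036 becomes Jul 20, 2036.
No adjustment is made for weekends or holidays, so Jul 20, 2036 stands.
Add the 7 calendar-day extension to Jul 20, 2036: Jul 27, 2036.
Jul 27, 2036 is a Sunday; no weekend or holiday adjustment applies.
So the filing is due Jul 27, 2036.

Jul 27, 2036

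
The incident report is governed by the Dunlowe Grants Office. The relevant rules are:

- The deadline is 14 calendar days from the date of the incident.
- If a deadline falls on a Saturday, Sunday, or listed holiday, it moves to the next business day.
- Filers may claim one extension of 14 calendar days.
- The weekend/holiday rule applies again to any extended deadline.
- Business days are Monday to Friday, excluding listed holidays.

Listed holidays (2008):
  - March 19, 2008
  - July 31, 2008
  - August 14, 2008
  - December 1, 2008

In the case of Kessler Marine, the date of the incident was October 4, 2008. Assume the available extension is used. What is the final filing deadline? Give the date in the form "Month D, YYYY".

November 3, 2008

Trigger date October 4, 2008 + 14 calendar days = October 18, 2008.
October 18, 2008 is a Saturday, so it moves to the next business day, October 20, 2008 (Monday).
The 14-calendar-day extension moves the deadline from October 20, 2008 to November 3, 2008.
Since November 3, 2008 is a Monday and not a holiday, the date is unchanged.
Final deadline: November 3, 2008.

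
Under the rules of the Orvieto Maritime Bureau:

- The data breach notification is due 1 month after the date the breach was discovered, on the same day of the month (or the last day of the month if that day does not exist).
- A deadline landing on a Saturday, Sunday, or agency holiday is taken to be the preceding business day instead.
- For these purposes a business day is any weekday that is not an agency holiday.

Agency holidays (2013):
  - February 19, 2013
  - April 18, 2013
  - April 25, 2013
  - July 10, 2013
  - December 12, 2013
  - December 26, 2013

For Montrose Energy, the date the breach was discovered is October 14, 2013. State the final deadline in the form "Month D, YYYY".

Moving 1 month forward from October 14, 2013 on the corresponding day gives November 14, 2013.
November 14, 2013 is a Thursday and not a listed holiday, so it stands.
Deadline: November 14, 2013.

November 14, 2013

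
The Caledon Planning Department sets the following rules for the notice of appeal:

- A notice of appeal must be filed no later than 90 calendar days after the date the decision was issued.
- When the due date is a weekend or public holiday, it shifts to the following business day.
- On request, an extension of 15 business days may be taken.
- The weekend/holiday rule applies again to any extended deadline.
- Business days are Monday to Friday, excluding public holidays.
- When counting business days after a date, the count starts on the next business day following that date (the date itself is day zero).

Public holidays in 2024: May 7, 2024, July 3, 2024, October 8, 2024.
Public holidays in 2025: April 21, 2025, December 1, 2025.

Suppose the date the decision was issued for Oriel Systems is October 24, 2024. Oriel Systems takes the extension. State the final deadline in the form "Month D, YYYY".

February 12, 2025

Adding 90 calendar days to October 24, 2024 gives January 22, 2025.
January 22, 2025 falls on a Wednesday, which is a business day, so no adjustment is needed.
Counting 15 further business days from January 22, 2025 reaches February 12, 2025.
Since February 12, 2025 is a Wednesday and not a holiday, the date is unchanged.
The final due date is February 12, 2025.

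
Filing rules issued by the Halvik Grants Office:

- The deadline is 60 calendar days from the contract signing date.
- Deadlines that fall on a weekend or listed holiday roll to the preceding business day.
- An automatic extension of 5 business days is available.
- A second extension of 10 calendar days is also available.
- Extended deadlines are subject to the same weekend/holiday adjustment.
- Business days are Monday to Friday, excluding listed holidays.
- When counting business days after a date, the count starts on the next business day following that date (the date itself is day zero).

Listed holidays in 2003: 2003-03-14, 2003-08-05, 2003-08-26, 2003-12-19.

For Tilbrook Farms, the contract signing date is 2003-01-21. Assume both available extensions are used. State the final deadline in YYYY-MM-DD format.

Adding 60 calendar days to 2003-01-21 gives 2003-03-22.
2003-03-22 is a Saturday, so it moves to the preceding business day, 2003-03-21 (Friday).
The 5-business-day extension runs from 2003-03-21 to 2003-03-28.
2003-03-28 falls on a Friday, which is a business day, so no adjustment is needed.
Add the 10 calendar-day extension to 2003-03-28: 2003-04-07.
2003-04-07 falls on a Monday, which is a business day, so no adjustment is needed.
So the filing is due 2003-04-07.

2003-04-07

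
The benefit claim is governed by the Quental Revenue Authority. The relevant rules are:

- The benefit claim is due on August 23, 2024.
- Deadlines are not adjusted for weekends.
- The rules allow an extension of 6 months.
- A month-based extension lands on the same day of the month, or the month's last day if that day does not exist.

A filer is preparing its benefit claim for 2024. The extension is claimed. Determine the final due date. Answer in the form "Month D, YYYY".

February 23, 2025

The stated deadline is August 23, 2024.
August 23, 2024 is a Friday; no weekend or holiday adjustment applies.
Applying the 6 months extension: 6 months after August 23, 2024 is February 23, 2025.
February 23, 2025 falls on a Sunday. The rules make no weekend/holiday allowance, so it remains February 23, 2025.
Deadline: February 23, 2025.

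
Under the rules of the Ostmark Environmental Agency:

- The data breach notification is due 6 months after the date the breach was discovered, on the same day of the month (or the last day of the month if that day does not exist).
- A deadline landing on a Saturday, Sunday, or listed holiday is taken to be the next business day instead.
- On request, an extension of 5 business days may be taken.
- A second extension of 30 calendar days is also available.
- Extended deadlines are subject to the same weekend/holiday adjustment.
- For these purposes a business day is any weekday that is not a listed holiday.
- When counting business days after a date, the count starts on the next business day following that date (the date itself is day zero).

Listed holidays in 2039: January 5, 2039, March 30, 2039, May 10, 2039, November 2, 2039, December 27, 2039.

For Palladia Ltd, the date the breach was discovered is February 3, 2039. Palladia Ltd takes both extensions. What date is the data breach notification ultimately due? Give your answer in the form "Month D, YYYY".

6 months from February 3, 2039 is August 3, 2039.
Since August 3, 2039 is a Wednesday and not a holiday, the date is unchanged.
The 5-business-day extension runs from August 3, 2039 to August 10, 2039.
Since August 10, 2039 is a Wednesday and not a holiday, the date is unchanged.
With the 30-day extension, August 10, 2039 becomes September 9, 2039.
September 9, 2039 falls on a Friday, which is a business day, so no adjustment is needed.
Deadline: September 9, 2039.

September 9, 2039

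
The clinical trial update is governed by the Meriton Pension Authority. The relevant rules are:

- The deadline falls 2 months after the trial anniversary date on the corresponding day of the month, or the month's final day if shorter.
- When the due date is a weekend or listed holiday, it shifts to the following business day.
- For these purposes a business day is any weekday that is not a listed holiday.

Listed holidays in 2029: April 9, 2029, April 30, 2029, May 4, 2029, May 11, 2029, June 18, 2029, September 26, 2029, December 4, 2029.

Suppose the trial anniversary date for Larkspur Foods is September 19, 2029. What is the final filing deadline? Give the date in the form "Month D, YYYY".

November 19, 2029

Moving 2 months forward from September 19, 2029 on the corresponding day gives November 19, 2029.
Since November 19, 2029 is a Monday and not a holiday, the date is unchanged.
Deadline: November 19, 2029.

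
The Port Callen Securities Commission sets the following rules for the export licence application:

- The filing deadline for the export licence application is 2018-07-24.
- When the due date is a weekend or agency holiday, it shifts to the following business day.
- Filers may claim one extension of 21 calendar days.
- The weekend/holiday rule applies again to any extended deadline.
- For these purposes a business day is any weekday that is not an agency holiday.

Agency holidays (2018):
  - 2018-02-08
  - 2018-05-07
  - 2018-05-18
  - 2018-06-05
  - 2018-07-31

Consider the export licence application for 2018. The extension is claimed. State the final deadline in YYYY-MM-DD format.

The statutory due date is 2018-07-24.
2018-07-24 (Tuesday) is already a business day.
The 21-calendar-day extension moves the deadline from 2018-07-24 to 2018-08-14.
Since 2018-08-14 is a Tuesday and not a holiday, the date is unchanged.
Deadline: 2018-08-14.

2018-08-14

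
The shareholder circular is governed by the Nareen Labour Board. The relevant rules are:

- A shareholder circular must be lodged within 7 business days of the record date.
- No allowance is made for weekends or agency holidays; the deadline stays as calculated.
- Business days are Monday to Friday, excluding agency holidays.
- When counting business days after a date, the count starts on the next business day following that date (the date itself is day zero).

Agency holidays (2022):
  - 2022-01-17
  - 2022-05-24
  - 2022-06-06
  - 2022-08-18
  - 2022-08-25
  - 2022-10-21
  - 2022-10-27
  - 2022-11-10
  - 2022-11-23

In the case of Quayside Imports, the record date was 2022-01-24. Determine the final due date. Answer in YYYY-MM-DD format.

7 business days after 2022-01-24, excluding weekends and holidays, is 2022-02-02.
2022-02-02 falls on a Wednesday. The rules make no weekend/holiday allowance, so it remains 2022-02-02.
Final deadline: 2022-02-02.

2022-02-02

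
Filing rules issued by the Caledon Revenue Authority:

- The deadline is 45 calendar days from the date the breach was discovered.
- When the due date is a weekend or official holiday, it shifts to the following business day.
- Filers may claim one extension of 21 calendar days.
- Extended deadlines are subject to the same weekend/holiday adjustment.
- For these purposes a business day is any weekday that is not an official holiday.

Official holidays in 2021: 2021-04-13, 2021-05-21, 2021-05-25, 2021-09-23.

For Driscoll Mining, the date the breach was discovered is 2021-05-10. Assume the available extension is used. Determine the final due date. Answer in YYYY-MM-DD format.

2021-07-15

From 2021-05-10, 45 calendar days later is 2021-06-24.
2021-06-24 falls on a Thursday, which is a business day, so no adjustment is needed.
The 21-calendar-day extension moves the deadline from 2021-06-24 to 2021-07-15.
Since 2021-07-15 is a Thursday and not a holiday, the date is unchanged.
Deadline: 2021-07-15.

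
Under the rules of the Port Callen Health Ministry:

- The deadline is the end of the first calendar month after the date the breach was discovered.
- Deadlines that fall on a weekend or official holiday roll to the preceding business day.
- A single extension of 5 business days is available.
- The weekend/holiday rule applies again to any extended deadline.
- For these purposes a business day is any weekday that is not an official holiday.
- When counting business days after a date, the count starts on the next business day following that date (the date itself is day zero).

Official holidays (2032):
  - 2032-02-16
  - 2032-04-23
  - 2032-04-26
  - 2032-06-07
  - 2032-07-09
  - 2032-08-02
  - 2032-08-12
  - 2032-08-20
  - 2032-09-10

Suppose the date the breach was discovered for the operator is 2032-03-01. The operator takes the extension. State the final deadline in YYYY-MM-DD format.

2032-05-07

The first month after 2032-03-01 is April 2032, whose last day is 2032-04-30.
Since 2032-04-30 is a Friday and not a holiday, the date is unchanged.
The 5-business-day extension runs from 2032-04-30 to 2032-05-07.
Since 2032-05-07 is a Friday and not a holiday, the date is unchanged.
So the filing is due 2032-05-07.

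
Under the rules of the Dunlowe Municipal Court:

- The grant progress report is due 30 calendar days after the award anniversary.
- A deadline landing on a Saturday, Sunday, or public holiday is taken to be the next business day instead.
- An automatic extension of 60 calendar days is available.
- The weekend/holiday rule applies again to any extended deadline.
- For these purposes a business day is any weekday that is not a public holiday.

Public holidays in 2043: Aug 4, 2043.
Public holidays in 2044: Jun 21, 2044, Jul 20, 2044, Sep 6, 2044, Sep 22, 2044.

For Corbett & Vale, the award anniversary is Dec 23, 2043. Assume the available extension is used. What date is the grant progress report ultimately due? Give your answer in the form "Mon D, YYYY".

Mar 22, 2044

From Dec 23, 2043, 30 calendar days later is Jan 22, 2044.
Since Jan 22, 2044 is a Friday and not a holiday, the date is unchanged.
Add the 60 calendar-day extension to Jan 22, 2044: Mar 22, 2044.
Mar 22, 2044 falls on a Tuesday, which is a business day, so no adjustment is needed.
Deadline: Mar 22, 2044.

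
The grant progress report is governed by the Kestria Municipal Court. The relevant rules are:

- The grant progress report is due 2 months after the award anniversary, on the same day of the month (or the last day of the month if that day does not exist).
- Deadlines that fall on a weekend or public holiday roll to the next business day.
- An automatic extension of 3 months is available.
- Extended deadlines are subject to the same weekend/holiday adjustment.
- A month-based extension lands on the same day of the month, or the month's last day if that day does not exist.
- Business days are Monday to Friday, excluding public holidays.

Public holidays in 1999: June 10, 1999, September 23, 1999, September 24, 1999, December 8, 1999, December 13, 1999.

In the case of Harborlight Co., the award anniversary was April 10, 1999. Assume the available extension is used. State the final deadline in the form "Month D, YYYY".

September 13, 1999

2 months after April 10, 1999, on the same day of the month, is June 10, 1999.
Because June 10, 1999 is a listed holiday, the deadline becomes June 11, 1999 (Friday).
The 3 months extension carries June 11, 1999 to September 11, 1999.
Because September 11, 1999 is a Saturday, the deadline becomes September 13, 1999 (Monday).
The final due date is September 13, 1999.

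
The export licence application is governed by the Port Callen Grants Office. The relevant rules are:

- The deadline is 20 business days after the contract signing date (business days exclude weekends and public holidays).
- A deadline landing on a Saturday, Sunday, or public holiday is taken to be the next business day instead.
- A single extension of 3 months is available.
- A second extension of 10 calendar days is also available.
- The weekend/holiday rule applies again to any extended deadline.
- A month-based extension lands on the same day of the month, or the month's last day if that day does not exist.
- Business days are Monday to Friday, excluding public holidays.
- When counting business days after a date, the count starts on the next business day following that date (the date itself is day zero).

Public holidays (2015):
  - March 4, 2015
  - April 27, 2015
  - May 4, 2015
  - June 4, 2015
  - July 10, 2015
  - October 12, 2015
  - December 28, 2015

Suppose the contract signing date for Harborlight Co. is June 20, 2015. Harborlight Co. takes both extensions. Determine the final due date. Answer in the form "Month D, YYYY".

October 30, 2015

Starting the day after June 20, 2015 and counting 20 business days lands on July 20, 2015.
Since July 20, 2015 is a Monday and not a holiday, the date is unchanged.
Add 3 months to July 20, 2015: October 20, 2015.
October 20, 2015 (Tuesday) is already a business day.
Add the 10 calendar-day extension to October 20, 2015: October 30, 2015.
October 30, 2015 (Friday) is already a business day.
Final deadline: October 30, 2015.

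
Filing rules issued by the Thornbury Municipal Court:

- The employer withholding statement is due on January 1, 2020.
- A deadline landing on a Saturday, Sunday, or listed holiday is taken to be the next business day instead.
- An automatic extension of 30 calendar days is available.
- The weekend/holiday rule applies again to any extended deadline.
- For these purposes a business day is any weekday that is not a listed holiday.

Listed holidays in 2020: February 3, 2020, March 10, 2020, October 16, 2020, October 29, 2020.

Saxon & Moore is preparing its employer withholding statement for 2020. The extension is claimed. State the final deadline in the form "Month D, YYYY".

The stated deadline is January 1, 2020.
January 1, 2020 falls on a Wednesday, which is a business day, so no adjustment is needed.
With the 30-day extension, January 1, 2020 becomes January 31, 2020.
January 31, 2020 (Friday) is already a business day.
The final due date is January 31, 2020.

January 31, 2020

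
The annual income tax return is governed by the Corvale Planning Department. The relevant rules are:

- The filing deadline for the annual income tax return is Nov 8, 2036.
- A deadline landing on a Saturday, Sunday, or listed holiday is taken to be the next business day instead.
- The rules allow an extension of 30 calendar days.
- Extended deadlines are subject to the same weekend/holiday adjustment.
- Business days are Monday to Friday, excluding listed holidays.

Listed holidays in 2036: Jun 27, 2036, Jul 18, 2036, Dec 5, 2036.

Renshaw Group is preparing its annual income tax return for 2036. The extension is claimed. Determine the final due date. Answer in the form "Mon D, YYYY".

Dec 10, 2036

The stated deadline is Nov 8, 2036.
Nov 8, 2036 is a Saturday, so it moves to the next business day, Nov 10, 2036 (Monday).
Add the 30 calendar-day extension to Nov 10, 2036: Dec 10, 2036.
Dec 10, 2036 (Wednesday) is already a business day.
Final deadline: Dec 10, 2036.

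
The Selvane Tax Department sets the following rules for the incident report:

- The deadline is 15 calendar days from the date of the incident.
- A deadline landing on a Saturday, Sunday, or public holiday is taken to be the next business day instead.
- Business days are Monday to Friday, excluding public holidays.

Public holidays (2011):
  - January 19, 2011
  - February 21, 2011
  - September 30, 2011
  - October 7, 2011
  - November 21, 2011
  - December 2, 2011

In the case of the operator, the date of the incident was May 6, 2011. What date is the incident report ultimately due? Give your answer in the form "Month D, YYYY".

May 23, 2011

From May 6, 2011, 15 calendar days later is May 21, 2011.
Because May 21, 2011 is a Saturday, the deadline becomes May 23, 2011 (Monday).
So the filing is due May 23, 2011.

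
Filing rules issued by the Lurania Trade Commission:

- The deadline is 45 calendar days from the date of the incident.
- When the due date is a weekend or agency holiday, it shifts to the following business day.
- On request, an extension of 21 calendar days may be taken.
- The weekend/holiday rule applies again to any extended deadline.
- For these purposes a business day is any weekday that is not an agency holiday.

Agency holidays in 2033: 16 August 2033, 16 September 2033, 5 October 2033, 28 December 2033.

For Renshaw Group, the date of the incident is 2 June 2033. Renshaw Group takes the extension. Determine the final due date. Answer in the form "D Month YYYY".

8 August 2033

Adding 45 calendar days to 2 June 2033 gives 17 July 2033.
17 July 2033 falls on a Sunday. Rolling to the next business day gives 18 July 2033, a Monday.
With the 21-day extension, 18 July 2033 becomes 8 August 2033.
Since 8 August 2033 is a Monday and not a holiday, the date is unchanged.
So the filing is due 8 August 2033.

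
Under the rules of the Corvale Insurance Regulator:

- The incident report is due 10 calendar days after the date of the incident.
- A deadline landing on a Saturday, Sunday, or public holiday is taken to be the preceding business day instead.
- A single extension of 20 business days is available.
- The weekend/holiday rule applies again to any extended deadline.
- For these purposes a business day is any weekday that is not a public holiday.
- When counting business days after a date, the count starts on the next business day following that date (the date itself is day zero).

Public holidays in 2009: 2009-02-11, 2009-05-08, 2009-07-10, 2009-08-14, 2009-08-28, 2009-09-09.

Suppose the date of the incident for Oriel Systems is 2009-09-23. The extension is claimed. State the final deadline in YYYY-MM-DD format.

Adding 10 calendar days to 2009-09-23 gives 2009-10-03.
2009-10-03 is a Saturday; the preceding business day is 2009-10-02 (Friday).
Counting 20 further business days from 2009-10-02 reaches 2009-10-30.
2009-10-30 falls on a Friday, which is a business day, so no adjustment is needed.
The final due date is 2009-10-30.

2009-10-30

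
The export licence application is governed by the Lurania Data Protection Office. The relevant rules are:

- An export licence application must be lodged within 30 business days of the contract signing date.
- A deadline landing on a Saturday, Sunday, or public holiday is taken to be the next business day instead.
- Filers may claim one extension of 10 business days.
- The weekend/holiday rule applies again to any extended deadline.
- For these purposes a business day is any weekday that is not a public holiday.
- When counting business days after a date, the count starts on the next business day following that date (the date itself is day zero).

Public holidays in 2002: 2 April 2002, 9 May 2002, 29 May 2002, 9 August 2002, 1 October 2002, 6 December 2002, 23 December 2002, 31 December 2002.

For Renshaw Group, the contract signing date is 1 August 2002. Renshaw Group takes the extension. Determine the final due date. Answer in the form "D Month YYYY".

Starting the day after 1 August 2002 and counting 30 business days lands on 13 September 2002.
Since 13 September 2002 is a Friday and not a holiday, the date is unchanged.
The 10-business-day extension runs from 13 September 2002 to 27 September 2002.
27 September 2002 (Friday) is already a business day.
Deadline: 27 September 2002.

27 September 2002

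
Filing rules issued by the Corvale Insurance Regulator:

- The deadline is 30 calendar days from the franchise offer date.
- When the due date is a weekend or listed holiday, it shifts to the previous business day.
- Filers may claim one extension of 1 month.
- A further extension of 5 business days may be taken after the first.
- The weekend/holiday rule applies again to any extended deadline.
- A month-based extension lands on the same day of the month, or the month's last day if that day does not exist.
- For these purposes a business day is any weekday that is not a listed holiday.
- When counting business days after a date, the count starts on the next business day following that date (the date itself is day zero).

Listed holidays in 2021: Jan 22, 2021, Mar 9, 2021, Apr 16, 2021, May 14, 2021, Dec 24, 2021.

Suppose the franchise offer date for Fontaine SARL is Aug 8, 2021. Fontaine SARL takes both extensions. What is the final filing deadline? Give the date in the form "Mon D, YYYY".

30 calendar days after Aug 8, 2021 is Sep 7, 2021.
Sep 7, 2021 falls on a Tuesday, which is a business day, so no adjustment is needed.
Applying the 1 month extension: 1 month after Sep 7, 2021 is Oct 7, 2021.
Oct 7, 2021 is a Thursday and not a listed holiday, so it stands.
The 5-business-day extension runs from Oct 7, 2021 to Oct 14, 2021.
Since Oct 14, 2021 is a Thursday and not a holiday, the date is unchanged.
So the filing is due Oct 14, 2021.

Oct 14, 2021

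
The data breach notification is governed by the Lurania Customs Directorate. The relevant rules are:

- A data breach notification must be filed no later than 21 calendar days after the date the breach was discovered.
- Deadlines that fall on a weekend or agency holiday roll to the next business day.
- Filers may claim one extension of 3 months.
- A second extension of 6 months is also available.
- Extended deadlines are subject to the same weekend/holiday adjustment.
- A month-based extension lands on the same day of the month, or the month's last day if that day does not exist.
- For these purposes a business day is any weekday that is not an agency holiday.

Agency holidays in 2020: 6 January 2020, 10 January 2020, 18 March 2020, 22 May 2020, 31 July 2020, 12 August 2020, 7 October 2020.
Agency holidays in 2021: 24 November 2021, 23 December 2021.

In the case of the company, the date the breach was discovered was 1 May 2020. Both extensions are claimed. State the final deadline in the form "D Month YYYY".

25 February 2021

Trigger date 1 May 2020 + 21 calendar days = 22 May 2020.
22 May 2020 falls on a listed holiday. Rolling to the next business day gives 25 May 2020, a Monday.
Applying the 3 months extension: 3 months after 25 May 2020 is 25 August 2020.
25 August 2020 (Tuesday) is already a business day.
The 6 months extension carries 25 August 2020 to 25 February 2021.
25 February 2021 (Thursday) is already a business day.
Deadline: 25 February 2021.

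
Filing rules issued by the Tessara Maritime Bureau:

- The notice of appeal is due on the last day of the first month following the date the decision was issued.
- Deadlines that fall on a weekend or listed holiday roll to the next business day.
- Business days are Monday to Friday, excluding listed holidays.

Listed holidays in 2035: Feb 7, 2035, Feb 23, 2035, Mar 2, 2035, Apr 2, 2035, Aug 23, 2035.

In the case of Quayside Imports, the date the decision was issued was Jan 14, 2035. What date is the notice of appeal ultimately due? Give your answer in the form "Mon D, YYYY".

1 month after Jan 14, 2035 is February 2035; that month ends on Feb 28, 2035.
Feb 28, 2035 is a Wednesday and not a listed holiday, so it stands.
The final due date is Feb 28, 2035.

Feb 28, 2035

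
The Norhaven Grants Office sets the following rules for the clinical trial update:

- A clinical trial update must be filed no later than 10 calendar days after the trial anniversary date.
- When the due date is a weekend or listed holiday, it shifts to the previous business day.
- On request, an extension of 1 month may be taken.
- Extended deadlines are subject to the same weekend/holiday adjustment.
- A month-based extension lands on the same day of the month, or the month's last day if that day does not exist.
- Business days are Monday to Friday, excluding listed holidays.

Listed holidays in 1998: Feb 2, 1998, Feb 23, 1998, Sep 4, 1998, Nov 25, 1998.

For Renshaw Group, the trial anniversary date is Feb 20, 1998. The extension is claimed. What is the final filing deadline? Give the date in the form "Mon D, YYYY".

From Feb 20, 1998, 10 calendar days later is Mar 2, 1998.
Mar 2, 1998 (Monday) is already a business day.
Applying the 1 month extension: 1 month after Mar 2, 1998 is Apr 2, 1998.
Apr 2, 1998 is a Thursday and not a listed holiday, so it stands.
Deadline: Apr 2, 1998.

Apr 2, 1998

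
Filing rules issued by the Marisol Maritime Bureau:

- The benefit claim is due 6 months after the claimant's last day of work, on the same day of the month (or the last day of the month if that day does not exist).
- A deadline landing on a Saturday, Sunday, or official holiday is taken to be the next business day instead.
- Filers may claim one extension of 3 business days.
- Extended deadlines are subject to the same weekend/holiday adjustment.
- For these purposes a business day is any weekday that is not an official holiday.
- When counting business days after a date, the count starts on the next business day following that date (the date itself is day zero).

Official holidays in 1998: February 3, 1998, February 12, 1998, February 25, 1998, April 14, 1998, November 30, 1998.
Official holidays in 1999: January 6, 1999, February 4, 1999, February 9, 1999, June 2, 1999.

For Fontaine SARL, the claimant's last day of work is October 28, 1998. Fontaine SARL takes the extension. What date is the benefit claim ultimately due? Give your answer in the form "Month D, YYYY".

May 3, 1999

Moving 6 months forward from October 28, 1998 on the corresponding day gives April 28, 1999.
Since April 28, 1999 is a Wednesday and not a holiday, the date is unchanged.
Counting 3 further business days from April 28, 1999 reaches May 3, 1999.
Since May 3, 1999 is a Monday and not a holiday, the date is unchanged.
The final due date is May 3, 1999.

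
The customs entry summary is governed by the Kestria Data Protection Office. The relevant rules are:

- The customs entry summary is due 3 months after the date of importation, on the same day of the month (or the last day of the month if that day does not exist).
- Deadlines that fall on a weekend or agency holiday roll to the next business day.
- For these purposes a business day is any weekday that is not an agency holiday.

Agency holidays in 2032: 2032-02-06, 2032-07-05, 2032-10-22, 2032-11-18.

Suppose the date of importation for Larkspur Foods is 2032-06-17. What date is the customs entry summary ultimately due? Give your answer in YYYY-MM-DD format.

2032-09-17

3 months from 2032-06-17 is 2032-09-17.
2032-09-17 (Friday) is already a business day.
The final due date is 2032-09-17.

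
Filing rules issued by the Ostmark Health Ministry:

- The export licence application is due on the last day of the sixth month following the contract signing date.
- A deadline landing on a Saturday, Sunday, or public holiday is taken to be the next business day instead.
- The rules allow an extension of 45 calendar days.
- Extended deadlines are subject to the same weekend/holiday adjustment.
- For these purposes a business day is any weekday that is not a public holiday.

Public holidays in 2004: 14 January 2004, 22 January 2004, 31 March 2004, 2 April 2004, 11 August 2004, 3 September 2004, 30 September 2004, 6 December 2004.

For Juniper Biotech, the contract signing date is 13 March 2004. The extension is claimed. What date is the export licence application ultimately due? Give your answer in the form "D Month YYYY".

15 November 2004

6 months after 13 March 2004 falls in September 2004; the last day of that month is 30 September 2004.
Because 30 September 2004 is a listed holiday, the deadline becomes 1 October 2004 (Friday).
Add the 45 calendar-day extension to 1 October 2004: 15 November 2004.
15 November 2004 is a Monday and not a listed holiday, so it stands.
The final due date is 15 November 2004.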